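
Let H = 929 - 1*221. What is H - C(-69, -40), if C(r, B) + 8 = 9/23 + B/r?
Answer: 49337/69 ≈ 715.03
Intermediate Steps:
H = 708 (H = 929 - 221 = 708)
C(r, B) = -175/23 + B/r (C(r, B) = -8 + (9/23 + B/r) = -175/23 + B/r)
H - C(-69, -40) = 708 - (-175/23 - 40/(-69)) = 708 - (-175/23 - 40*(-1/69)) = 708 - (-175/23 + 40/69) = 708 - 1*(-485/69) = 708 + 485/69 = 49337/69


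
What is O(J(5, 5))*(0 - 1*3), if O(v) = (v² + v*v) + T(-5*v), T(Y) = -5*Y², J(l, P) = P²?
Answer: 230625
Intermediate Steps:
O(v) = -123*v² (O(v) = (v² + v*v) - 5*25*v² = (v² + v²) - 125*v² = 2*v² - 125*v² = -123*v²)
O(J(5, 5))*(0 - 1*3) = (-123*(5²)²)*(0 - 1*3) = (-123*25²)*(0 - 3) = -123*625*(-3) = -76875*(-3) = 230625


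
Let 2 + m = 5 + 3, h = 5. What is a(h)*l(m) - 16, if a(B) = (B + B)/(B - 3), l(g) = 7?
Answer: 19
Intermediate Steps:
m = 6 (m = -2 + (5 + 3) = -2 + 8 = 6)
a(B) = 2*B/(-3 + B) (a(B) = (2*B)/(-3 + B) = 2*B/(-3 + B))
a(h)*l(m) - 16 = (2*5/(-3 + 5))*7 - 16 = (2*5/2)*7 - 16 = (2*5*(1/2))*7 - 16 = 5*7 - 16 = 35 - 16 = 19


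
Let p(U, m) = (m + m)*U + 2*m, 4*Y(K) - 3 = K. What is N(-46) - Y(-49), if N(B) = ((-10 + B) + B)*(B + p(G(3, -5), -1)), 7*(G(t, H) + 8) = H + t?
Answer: 45041/14 ≈ 3217.2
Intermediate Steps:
Y(K) = ¾ + K/4
G(t, H) = -8 + H/7 + t/7 (G(t, H) = -8 + (H + t)/7 = -8 + (H/7 + t/7) = -8 + H/7 + t/7)
p(U, m) = 2*m + 2*U*m (p(U, m) = (2*m)*U + 2*m = 2*U*m + 2*m = 2*m + 2*U*m)
N(B) = (-10 + 2*B)*(102/7 + B) (N(B) = ((-10 + B) + B)*(B + 2*(-1)*(1 + (-8 + (⅐)*(-5) + (⅐)*3))) = (-10 + 2*B)*(B + 2*(-1)*(1 + (-8 - 5/7 + 3/7))) = (-10 + 2*B)*(B + 2*(-1)*(1 - 58/7)) = (-10 + 2*B)*(B + 2*(-1)*(-51/7)) = (-10 + 2*B)*(B + 102/7) = (-10 + 2*B)*(102/7 + B))
N(-46) - Y(-49) = (-1020/7 + 2*(-46)² + (134/7)*(-46)) - (¾ + (¼)*(-49)) = (-1020/7 + 2*2116 - 6164/7) - (¾ - 49/4) = (-1020/7 + 4232 - 6164/7) - 1*(-23/2) = 22440/7 + 23/2 = 45041/14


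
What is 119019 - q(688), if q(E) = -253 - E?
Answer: 119960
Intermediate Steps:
119019 - q(688) = 119019 - (-253 - 1*688) = 119019 - (-253 - 688) = 119019 - 1*(-941) = 119019 + 941 = 119960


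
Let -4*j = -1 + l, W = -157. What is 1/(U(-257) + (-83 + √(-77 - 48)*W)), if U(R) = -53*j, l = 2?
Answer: -1116/49375841 + 12560*I*√5/49375841 ≈ -2.2602e-5 + 0.0005688*I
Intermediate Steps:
j = -¼ (j = -(-1 + 2)/4 = -¼*1 = -¼ ≈ -0.25000)
U(R) = 53/4 (U(R) = -53*(-¼) = 53/4)
1/(U(-257) + (-83 + √(-77 - 48)*W)) = 1/(53/4 + (-83 + √(-77 - 48)*(-157))) = 1/(53/4 + (-83 + √(-125)*(-157))) = 1/(53/4 + (-83 + (5*I*√5)*(-157))) = 1/(53/4 + (-83 - 785*I*√5)) = 1/(-279/4 - 785*I*√5)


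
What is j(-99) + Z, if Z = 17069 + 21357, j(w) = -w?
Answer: 38525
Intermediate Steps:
Z = 38426
j(-99) + Z = -1*(-99) + 38426 = 99 + 38426 = 38525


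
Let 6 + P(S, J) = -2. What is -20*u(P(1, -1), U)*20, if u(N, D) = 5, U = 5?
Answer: -2000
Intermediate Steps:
P(S, J) = -8 (P(S, J) = -6 - 2 = -8)
-20*u(P(1, -1), U)*20 = -20*5*20 = -100*20 = -2000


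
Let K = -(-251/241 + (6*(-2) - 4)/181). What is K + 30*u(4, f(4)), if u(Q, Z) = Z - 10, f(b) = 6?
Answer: -5185233/43621 ≈ -118.87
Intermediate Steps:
u(Q, Z) = -10 + Z
K = 49287/43621 (K = -(-251*1/241 + (-12 - 4)*(1/181)) = -(-251/241 - 16*1/181) = -(-251/241 - 16/181) = -1*(-49287/43621) = 49287/43621 ≈ 1.1299)
K + 30*u(4, f(4)) = 49287/43621 + 30*(-10 + 6) = 49287/43621 + 30*(-4) = 49287/43621 - 120 = -5185233/43621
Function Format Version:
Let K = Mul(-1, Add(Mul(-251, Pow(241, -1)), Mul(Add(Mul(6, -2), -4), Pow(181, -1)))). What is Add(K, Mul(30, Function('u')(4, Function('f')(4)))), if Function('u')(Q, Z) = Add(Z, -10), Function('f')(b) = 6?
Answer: Rational(-5185233, 43621) ≈ -118.87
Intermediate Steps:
Function('u')(Q, Z) = Add(-10, Z)
K = Rational(49287, 43621) (K = Mul(-1, Add(Mul(-251, Rational(1, 241)), Mul(Add(-12, -4), Rational(1, 181)))) = Mul(-1, Add(Rational(-251, 241), Mul(-16, Rational(1, 181)))) = Mul(-1, Add(Rational(-251, 241), Rational(-16, 181))) = Mul(-1, Rational(-49287, 43621)) = Rational(49287, 43621) ≈ 1.1299)
Add(K, Mul(30, Function('u')(4, Function('f')(4)))) = Add(Rational(49287, 43621), Mul(30, Add(-10, 6))) = Add(Rational(49287, 43621), Mul(30, -4)) = Add(Rational(49287, 43621), -120) = Rational(-5185233, 43621)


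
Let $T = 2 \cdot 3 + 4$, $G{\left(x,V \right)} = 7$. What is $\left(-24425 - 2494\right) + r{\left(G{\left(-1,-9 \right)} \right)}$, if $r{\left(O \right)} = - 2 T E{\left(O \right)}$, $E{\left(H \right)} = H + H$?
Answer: $-27199$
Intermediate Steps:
$E{\left(H \right)} = 2 H$
$T = 10$ ($T = 6 + 4 = 10$)
$r{\left(O \right)} = - 40 O$ ($r{\left(O \right)} = \left(-2\right) 10 \cdot 2 O = - 20 \cdot 2 O = - 40 O$)
$\left(-24425 - 2494\right) + r{\left(G{\left(-1,-9 \right)} \right)} = \left(-24425 - 2494\right) - 280 = -26919 - 280 = -27199$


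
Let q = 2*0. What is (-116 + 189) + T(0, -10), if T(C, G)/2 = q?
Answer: 73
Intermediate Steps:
q = 0
T(C, G) = 0 (T(C, G) = 2*0 = 0)
(-116 + 189) + T(0, -10) = (-116 + 189) + 0 = 73 + 0 = 73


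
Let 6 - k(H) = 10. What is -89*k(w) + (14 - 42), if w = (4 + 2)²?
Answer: 328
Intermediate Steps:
w = 36 (w = 6² = 36)
k(H) = -4 (k(H) = 6 - 1*10 = 6 - 10 = -4)
-89*k(w) + (14 - 42) = -89*(-4) + (14 - 42) = 356 - 28 = 328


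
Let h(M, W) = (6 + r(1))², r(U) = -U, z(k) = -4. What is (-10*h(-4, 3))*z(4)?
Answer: 1000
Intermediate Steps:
h(M, W) = 25 (h(M, W) = (6 - 1*1)² = (6 - 1)² = 5² = 25)
(-10*h(-4, 3))*z(4) = -10*25*(-4) = -250*(-4) = 1000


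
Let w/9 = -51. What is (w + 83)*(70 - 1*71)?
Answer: 376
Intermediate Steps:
w = -459 (w = 9*(-51) = -459)
(w + 83)*(70 - 1*71) = (-459 + 83)*(70 - 1*71) = -376*(70 - 71) = -376*(-1) = 376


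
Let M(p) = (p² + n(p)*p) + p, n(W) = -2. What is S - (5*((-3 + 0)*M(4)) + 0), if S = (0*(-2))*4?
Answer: 180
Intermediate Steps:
S = 0 (S = 0*4 = 0)
M(p) = p² - p (M(p) = (p² - 2*p) + p = p² - p)
S - (5*((-3 + 0)*M(4)) + 0) = 0 - (5*((-3 + 0)*(4*(-1 + 4))) + 0) = 0 - (5*(-12*3) + 0) = 0 - (5*(-3*12) + 0) = 0 - (5*(-36) + 0) = 0 - (-180 + 0) = 0 - 1*(-180) = 0 + 180 = 180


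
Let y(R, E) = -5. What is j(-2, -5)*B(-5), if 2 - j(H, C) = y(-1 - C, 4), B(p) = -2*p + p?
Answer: 35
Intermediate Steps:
B(p) = -p
j(H, C) = 7 (j(H, C) = 2 - 1*(-5) = 2 + 5 = 7)
j(-2, -5)*B(-5) = 7*(-1*(-5)) = 7*5 = 35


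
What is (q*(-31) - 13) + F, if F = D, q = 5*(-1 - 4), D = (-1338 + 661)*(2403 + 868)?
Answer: -2213705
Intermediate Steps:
D = -2214467 (D = -677*3271 = -2214467)
q = -25 (q = 5*(-5) = -25)
F = -2214467
(q*(-31) - 13) + F = (-25*(-31) - 13) - 2214467 = (775 - 13) - 2214467 = 762 - 2214467 = -2213705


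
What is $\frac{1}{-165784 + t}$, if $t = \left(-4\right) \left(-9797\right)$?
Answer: $- \frac{1}{126596} \approx -7.8991 \cdot 10^{-6}$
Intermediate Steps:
$t = 39188$
$\frac{1}{-165784 + t} = \frac{1}{-165784 + 39188} = \frac{1}{-126596} = - \frac{1}{126596}$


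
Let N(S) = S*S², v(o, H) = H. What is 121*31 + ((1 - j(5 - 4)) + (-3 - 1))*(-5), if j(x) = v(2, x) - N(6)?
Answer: 2691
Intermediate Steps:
N(S) = S³
j(x) = -216 + x (j(x) = x - 1*6³ = x - 1*216 = x - 216 = -216 + x)
121*31 + ((1 - j(5 - 4)) + (-3 - 1))*(-5) = 121*31 + ((1 - (-216 + (5 - 4))) + (-3 - 1))*(-5) = 3751 + ((1 - (-216 + 1)) - 4)*(-5) = 3751 + ((1 - 1*(-215)) - 4)*(-5) = 3751 + ((1 + 215) - 4)*(-5) = 3751 + (216 - 4)*(-5) = 3751 + 212*(-5) = 3751 - 1060 = 2691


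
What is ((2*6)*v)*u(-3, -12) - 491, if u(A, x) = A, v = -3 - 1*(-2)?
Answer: -455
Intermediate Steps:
v = -1 (v = -3 + 2 = -1)
((2*6)*v)*u(-3, -12) - 491 = ((2*6)*(-1))*(-3) - 491 = (12*(-1))*(-3) - 491 = -12*(-3) - 491 = 36 - 491 = -455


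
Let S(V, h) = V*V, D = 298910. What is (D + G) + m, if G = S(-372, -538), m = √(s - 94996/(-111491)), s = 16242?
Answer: 437294 + √201902599320638/111491 ≈ 4.3742e+5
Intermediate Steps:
m = √201902599320638/111491 (m = √(16242 - 94996/(-111491)) = √(16242 - 94996*(-1/111491)) = √(16242 + 94996/111491) = √(1810931818/111491) = √201902599320638/111491 ≈ 127.45)
S(V, h) = V²
G = 138384 (G = (-372)² = 138384)
(D + G) + m = (298910 + 138384) + √201902599320638/111491 = 437294 + √201902599320638/111491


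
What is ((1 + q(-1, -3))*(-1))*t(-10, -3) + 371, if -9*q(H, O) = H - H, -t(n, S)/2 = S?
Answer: 365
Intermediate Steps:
t(n, S) = -2*S
q(H, O) = 0 (q(H, O) = -(H - H)/9 = -⅑*0 = 0)
((1 + q(-1, -3))*(-1))*t(-10, -3) + 371 = ((1 + 0)*(-1))*(-2*(-3)) + 371 = (1*(-1))*6 + 371 = -1*6 + 371 = -6 + 371 = 365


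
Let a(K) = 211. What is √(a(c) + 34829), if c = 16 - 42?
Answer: 4*√2190 ≈ 187.19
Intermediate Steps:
c = -26
√(a(c) + 34829) = √(211 + 34829) = √35040 = 4*√2190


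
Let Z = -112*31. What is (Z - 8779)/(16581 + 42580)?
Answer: -12251/59161 ≈ -0.20708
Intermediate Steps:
Z = -3472
(Z - 8779)/(16581 + 42580) = (-3472 - 8779)/(16581 + 42580) = -12251/59161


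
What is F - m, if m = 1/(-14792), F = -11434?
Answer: -169131727/14792 ≈ -11434.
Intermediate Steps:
m = -1/14792 ≈ -6.7604e-5
F - m = -11434 - 1*(-1/14792) = -11434 + 1/14792 = -169131727/14792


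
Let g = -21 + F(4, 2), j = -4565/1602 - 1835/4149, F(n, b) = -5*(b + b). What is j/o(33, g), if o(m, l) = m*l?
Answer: 19765/8123742 ≈ 0.0024330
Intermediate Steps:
F(n, b) = -10*b
j = -810365/246174 (j = -4565*1/1602 - 1835*1/4149 = -4565/1602 - 1835/4149 = -810365/246174 ≈ -3.2918)
g = -41 (g = -21 - 10*2 = -21 - 20 = -41)
o(m, l) = l*m
j/o(33, g) = -810365/(246174*((-41*33))) = -810365/246174/(-1353) = -810365/246174*(-1/1353) = 19765/8123742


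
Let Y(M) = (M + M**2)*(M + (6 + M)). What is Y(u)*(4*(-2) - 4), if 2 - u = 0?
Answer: -720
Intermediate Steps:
u = 2 (u = 2 - 1*0 = 2 + 0 = 2)
Y(M) = (6 + 2*M)*(M + M**2) (Y(M) = (M + M**2)*(6 + 2*M) = (6 + 2*M)*(M + M**2))
Y(u)*(4*(-2) - 4) = (2*2*(3 + 2**2 + 4*2))*(4*(-2) - 4) = (2*2*(3 + 4 + 8))*(-8 - 4) = (2*2*15)*(-12) = 60*(-12) = -720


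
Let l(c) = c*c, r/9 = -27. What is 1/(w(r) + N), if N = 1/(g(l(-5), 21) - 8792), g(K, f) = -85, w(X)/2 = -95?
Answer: -8877/1686631 ≈ -0.0052632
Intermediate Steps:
r = -243 (r = 9*(-27) = -243)
w(X) = -190 (w(X) = 2*(-95) = -190)
l(c) = c²
N = -1/8877 (N = 1/(-85 - 8792) = 1/(-8877) = -1/8877 ≈ -0.00011265)
1/(w(r) + N) = 1/(-190 - 1/8877) = 1/(-1686631/8877) = -8877/1686631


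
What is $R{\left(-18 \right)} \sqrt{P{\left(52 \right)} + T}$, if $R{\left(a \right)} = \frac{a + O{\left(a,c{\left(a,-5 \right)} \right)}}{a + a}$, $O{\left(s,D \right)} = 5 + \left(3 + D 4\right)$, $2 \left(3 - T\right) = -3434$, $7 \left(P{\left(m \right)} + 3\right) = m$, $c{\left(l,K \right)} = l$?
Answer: $\frac{41 \sqrt{84497}}{126} \approx 94.588$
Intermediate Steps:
$P{\left(m \right)} = -3 + \frac{m}{7}$
$T = 1720$ ($T = 3 - -1717 = 3 + 1717 = 1720$)
$O{\left(s,D \right)} = 8 + 4 D$ ($O{\left(s,D \right)} = 5 + \left(3 + 4 D\right) = 8 + 4 D$)
$R{\left(a \right)} = \frac{8 + 5 a}{2 a}$ ($R{\left(a \right)} = \frac{a + \left(8 + 4 a\right)}{a + a} = \frac{8 + 5 a}{2 a}$)
$R{\left(-18 \right)} \sqrt{P{\left(52 \right)} + T} = \left(\frac{5}{2} + \frac{4}{-18}\right) \sqrt{\left(-3 + \frac{1}{7} \cdot 52\right) + 1720} = \left(\frac{5}{2} + 4 \left(- \frac{1}{18}\right)\right) \sqrt{\left(-3 + \frac{52}{7}\right) + 1720} = \left(\frac{5}{2} - \frac{2}{9}\right) \sqrt{\frac{31}{7} + 1720} = \frac{41 \sqrt{\frac{12071}{7}}}{18} = \frac{41 \frac{\sqrt{84497}}{7}}{18} = \frac{41 \sqrt{84497}}{126}$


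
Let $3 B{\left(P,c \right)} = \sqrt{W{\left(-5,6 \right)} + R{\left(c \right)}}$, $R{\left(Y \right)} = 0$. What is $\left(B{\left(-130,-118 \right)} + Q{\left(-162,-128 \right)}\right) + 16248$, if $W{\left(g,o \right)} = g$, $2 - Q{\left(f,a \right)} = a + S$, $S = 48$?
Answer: $16330 + \frac{i \sqrt{5}}{3} \approx 16330.0 + 0.74536 i$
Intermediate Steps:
$Q{\left(f,a \right)} = -46 - a$ ($Q{\left(f,a \right)} = 2 - \left(a + 48\right) = 2 - \left(48 + a\right) = -46 - a$)
$B{\left(P,c \right)} = \frac{i \sqrt{5}}{3}$ ($B{\left(P,c \right)} = \frac{\sqrt{-5 + 0}}{3} = \frac{\sqrt{-5}}{3} = \frac{i \sqrt{5}}{3}$)
$\left(B{\left(-130,-118 \right)} + Q{\left(-162,-128 \right)}\right) + 16248 = \left(\frac{i \sqrt{5}}{3} - -82\right) + 16248 = \left(\frac{i \sqrt{5}}{3} + \left(-46 + 128\right)\right) + 16248 = \left(\frac{i \sqrt{5}}{3} + 82\right) + 16248 = \left(82 + \frac{i \sqrt{5}}{3}\right) + 16248 = 16330 + \frac{i \sqrt{5}}{3}$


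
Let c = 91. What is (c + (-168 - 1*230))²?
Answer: 94249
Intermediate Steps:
(c + (-168 - 1*230))² = (91 + (-168 - 1*230))² = (91 + (-168 - 230))² = (91 - 398)² = (-307)² = 94249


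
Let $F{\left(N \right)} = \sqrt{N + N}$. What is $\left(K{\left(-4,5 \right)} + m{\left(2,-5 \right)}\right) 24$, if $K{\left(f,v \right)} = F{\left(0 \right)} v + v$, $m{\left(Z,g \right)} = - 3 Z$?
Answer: $-24$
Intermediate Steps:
$F{\left(N \right)} = \sqrt{2} \sqrt{N}$ ($F{\left(N \right)} = \sqrt{2 N} = \sqrt{2} \sqrt{N}$)
$K{\left(f,v \right)} = v$ ($K{\left(f,v \right)} = \sqrt{2} \sqrt{0} v + v = \sqrt{2} \cdot 0 v + v = 0 v + v = 0 + v = v$)
$\left(K{\left(-4,5 \right)} + m{\left(2,-5 \right)}\right) 24 = \left(5 - 6\right) 24 = \left(-1\right) 24 = -24$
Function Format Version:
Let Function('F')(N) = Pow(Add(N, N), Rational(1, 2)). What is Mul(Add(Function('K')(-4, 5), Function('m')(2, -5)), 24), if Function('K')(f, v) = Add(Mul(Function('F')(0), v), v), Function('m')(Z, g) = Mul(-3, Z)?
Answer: -24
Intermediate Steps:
Function('F')(N) = Mul(Pow(2, Rational(1, 2)), Pow(N, Rational(1, 2))) (Function('F')(N) = Pow(Mul(2, N), Rational(1, 2)) = Mul(Pow(2, Rational(1, 2)), Pow(N, Rational(1, 2))))
Function('K')(f, v) = v (Function('K')(f, v) = Add(Mul(Mul(Pow(2, Rational(1, 2)), Pow(0, Rational(1, 2))), v), v) = Add(Mul(Mul(Pow(2, Rational(1, 2)), 0), v), v) = Add(Mul(0, v), v) = Add(0, v) = v)
Mul(Add(Function('K')(-4, 5), Function('m')(2, -5)), 24) = Mul(Add(5, Mul(-3, 2)), 24) = Mul(Add(5, -6), 24) = Mul(-1, 24) = -24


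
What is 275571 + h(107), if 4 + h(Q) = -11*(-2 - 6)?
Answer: 275655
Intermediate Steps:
h(Q) = 84 (h(Q) = -4 - 11*(-2 - 6) = -4 - 11*(-8) = -4 + 88 = 84)
275571 + h(107) = 275571 + 84 = 275655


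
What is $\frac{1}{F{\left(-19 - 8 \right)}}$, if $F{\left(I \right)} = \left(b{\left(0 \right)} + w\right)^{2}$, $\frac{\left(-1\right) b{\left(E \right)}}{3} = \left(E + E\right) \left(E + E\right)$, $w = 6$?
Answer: $\frac{1}{36} \approx 0.027778$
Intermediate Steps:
$b{\left(E \right)} = - 12 E^{2}$ ($b{\left(E \right)} = - 3 \left(E + E\right) \left(E + E\right) = - 3 \cdot 2 E 2 E = - 3 \cdot 4 E^{2} = - 12 E^{2}$)
$F{\left(I \right)} = 36$ ($F{\left(I \right)} = \left(- 12 \cdot 0^{2} + 6\right)^{2} = \left(\left(-12\right) 0 + 6\right)^{2} = \left(0 + 6\right)^{2} = 6^{2} = 36$)
$\frac{1}{F{\left(-19 - 8 \right)}} = \frac{1}{36}$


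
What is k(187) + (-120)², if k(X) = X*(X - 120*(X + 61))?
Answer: -5515751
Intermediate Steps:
k(X) = X*(-7320 - 119*X) (k(X) = X*(X - 120*(61 + X)) = X*(X + (-7320 - 120*X)) = X*(-7320 - 119*X))
k(187) + (-120)² = -1*187*(7320 + 119*187) + (-120)² = -1*187*(7320 + 22253) + 14400 = -1*187*29573 + 14400 = -5530151 + 14400 = -5515751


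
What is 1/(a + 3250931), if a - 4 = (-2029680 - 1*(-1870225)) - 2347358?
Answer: 1/744122 ≈ 1.3439e-6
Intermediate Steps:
a = -2506809 (a = 4 + ((-2029680 - 1*(-1870225)) - 2347358) = 4 + ((-2029680 + 1870225) - 2347358) = 4 + (-159455 - 2347358) = 4 - 2506813 = -2506809)
1/(a + 3250931) = 1/(-2506809 + 3250931) = 1/744122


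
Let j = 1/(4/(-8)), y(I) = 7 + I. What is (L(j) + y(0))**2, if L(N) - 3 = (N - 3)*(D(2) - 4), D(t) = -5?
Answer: 3025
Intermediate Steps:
j = -2 (j = 1/(4*(-1/8)) = 1/(-1/2) = -2)
L(N) = 30 - 9*N (L(N) = 3 + (N - 3)*(-5 - 4) = 3 + (-3 + N)*(-9) = 3 + (27 - 9*N) = 30 - 9*N)
(L(j) + y(0))**2 = ((30 - 9*(-2)) + (7 + 0))**2 = ((30 + 18) + 7)**2 = (48 + 7)**2 = 55**2 = 3025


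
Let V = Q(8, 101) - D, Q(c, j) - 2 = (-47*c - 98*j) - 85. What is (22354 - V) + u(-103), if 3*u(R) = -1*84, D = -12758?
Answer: 19925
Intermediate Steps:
u(R) = -28 (u(R) = (-1*84)/3 = (⅓)*(-84) = -28)
Q(c, j) = -83 - 98*j - 47*c (Q(c, j) = 2 + ((-47*c - 98*j) - 85) = 2 + ((-98*j - 47*c) - 85) = 2 + (-85 - 98*j - 47*c) = -83 - 98*j - 47*c)
V = 2401 (V = (-83 - 98*101 - 47*8) - 1*(-12758) = (-83 - 9898 - 376) + 12758 = -10357 + 12758 = 2401)
(22354 - V) + u(-103) = (22354 - 1*2401) - 28 = (22354 - 2401) - 28 = 19953 - 28 = 19925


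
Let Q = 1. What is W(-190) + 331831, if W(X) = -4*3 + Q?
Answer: 331820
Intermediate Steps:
W(X) = -11 (W(X) = -4*3 + 1 = -12 + 1 = -11)
W(-190) + 331831 = -11 + 331831 = 331820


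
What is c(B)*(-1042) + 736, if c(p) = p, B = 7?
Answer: -6558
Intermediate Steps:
c(B)*(-1042) + 736 = 7*(-1042) + 736 = -7294 + 736 = -6558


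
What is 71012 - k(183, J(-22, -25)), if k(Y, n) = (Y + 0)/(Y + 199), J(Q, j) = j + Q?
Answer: 27126401/382 ≈ 71012.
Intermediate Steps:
J(Q, j) = Q + j
k(Y, n) = Y/(199 + Y)
71012 - k(183, J(-22, -25)) = 71012 - 183/(199 + 183) = 71012 - 183/382 = 27126401/382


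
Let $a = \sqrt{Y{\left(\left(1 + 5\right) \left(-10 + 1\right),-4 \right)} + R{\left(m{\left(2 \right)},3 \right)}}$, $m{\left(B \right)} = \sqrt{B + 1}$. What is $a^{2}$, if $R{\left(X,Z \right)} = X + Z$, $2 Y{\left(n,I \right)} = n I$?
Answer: $111 + \sqrt{3} \approx 112.73$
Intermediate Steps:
$m{\left(B \right)} = \sqrt{1 + B}$
$Y{\left(n,I \right)} = \frac{I n}{2}$ ($Y{\left(n,I \right)} = \frac{n I}{2} = \frac{I n}{2}$)
$a = \sqrt{111 + \sqrt{3}}$ ($a = \sqrt{\frac{1}{2} \left(-4\right) \left(1 + 5\right) \left(-10 + 1\right) + \left(\sqrt{1 + 2} + 3\right)} = \sqrt{\frac{1}{2} \left(-4\right) 6 \left(-9\right) + \left(\sqrt{3} + 3\right)} = \sqrt{\frac{1}{2} \left(-4\right) \left(-54\right) + \left(3 + \sqrt{3}\right)} = \sqrt{108 + \left(3 + \sqrt{3}\right)} = \sqrt{111 + \sqrt{3}} \approx 10.618$)
$a^{2} = \left(\sqrt{111 + \sqrt{3}}\right)^{2} = 111 + \sqrt{3}$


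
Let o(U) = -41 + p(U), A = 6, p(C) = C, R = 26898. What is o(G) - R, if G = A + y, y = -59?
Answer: -26992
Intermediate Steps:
G = -53 (G = 6 - 59 = -53)
o(U) = -41 + U
o(G) - R = (-41 - 53) - 1*26898 = -94 - 26898 = -26992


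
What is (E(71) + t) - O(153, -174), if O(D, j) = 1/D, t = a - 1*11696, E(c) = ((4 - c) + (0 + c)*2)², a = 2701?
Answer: -515611/153 ≈ -3370.0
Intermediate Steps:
E(c) = (4 + c)² (E(c) = ((4 - c) + c*2)² = ((4 - c) + 2*c)² = (4 + c)²)
t = -8995 (t = 2701 - 1*11696 = 2701 - 11696 = -8995)
(E(71) + t) - O(153, -174) = ((4 + 71)² - 8995) - 1/153 = (75² - 8995) - 1*1/153 = (5625 - 8995) - 1/153 = -3370 - 1/153 = -515611/153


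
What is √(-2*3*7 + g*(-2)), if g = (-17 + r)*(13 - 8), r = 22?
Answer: 2*I*√23 ≈ 9.5917*I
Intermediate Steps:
g = 25 (g = (-17 + 22)*(13 - 8) = 5*5 = 25)
√(-2*3*7 + g*(-2)) = √(-2*3*7 + 25*(-2)) = √(-6*7 - 50) = √(-42 - 50) = √(-92) = 2*I*√23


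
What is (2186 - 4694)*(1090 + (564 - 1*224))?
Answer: -3586440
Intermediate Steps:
(2186 - 4694)*(1090 + (564 - 1*224)) = -2508*(1090 + (564 - 224)) = -2508*(1090 + 340) = -2508*1430 = -3586440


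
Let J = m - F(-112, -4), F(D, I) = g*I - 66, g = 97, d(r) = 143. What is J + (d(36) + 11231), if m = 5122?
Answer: 16950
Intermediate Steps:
F(D, I) = -66 + 97*I (F(D, I) = 97*I - 66 = -66 + 97*I)
J = 5576 (J = 5122 - (-66 + 97*(-4)) = 5122 - (-66 - 388) = 5122 - 1*(-454) = 5122 + 454 = 5576)
J + (d(36) + 11231) = 5576 + (143 + 11231) = 5576 + 11374 = 16950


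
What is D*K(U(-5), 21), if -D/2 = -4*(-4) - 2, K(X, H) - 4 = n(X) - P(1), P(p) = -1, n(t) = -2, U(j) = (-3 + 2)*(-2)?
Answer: -84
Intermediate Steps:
U(j) = 2 (U(j) = -1*(-2) = 2)
K(X, H) = 3 (K(X, H) = 4 + (-2 - 1*(-1)) = 4 + (-2 + 1) = 4 - 1 = 3)
D = -28 (D = -2*(-4*(-4) - 2) = -2*(16 - 2) = -2*14 = -28)
D*K(U(-5), 21) = -28*3 = -84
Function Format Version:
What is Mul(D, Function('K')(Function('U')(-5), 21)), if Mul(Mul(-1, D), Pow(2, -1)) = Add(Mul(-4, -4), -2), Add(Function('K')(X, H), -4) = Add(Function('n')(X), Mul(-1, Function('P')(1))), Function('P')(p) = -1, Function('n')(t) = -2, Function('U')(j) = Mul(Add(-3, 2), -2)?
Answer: -84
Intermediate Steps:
Function('U')(j) = 2 (Function('U')(j) = Mul(-1, -2) = 2)
Function('K')(X, H) = 3 (Function('K')(X, H) = Add(4, Add(-2, Mul(-1, -1))) = Add(4, Add(-2, 1)) = Add(4, -1) = 3)
D = -28 (D = Mul(-2, Add(Mul(-4, -4), -2)) = Mul(-2, Add(16, -2)) = Mul(-2, 14) = -28)
Mul(D, Function('K')(Function('U')(-5), 21)) = Mul(-28, 3) = -84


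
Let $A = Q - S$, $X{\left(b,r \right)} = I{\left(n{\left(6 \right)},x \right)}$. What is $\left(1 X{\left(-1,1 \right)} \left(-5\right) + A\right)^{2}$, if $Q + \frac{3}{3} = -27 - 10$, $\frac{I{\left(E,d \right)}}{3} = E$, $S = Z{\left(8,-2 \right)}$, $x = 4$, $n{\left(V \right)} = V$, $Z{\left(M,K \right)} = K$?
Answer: $15876$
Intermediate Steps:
$S = -2$
$I{\left(E,d \right)} = 3 E$
$X{\left(b,r \right)} = 18$ ($X{\left(b,r \right)} = 3 \cdot 6 = 18$)
$Q = -38$ ($Q = -1 - 37 = -38$)
$A = -36$ ($A = -38 - -2 = -38 + 2 = -36$)
$\left(1 X{\left(-1,1 \right)} \left(-5\right) + A\right)^{2} = \left(1 \cdot 18 \left(-5\right) - 36\right)^{2} = \left(18 \left(-5\right) - 36\right)^{2} = \left(-90 - 36\right)^{2} = \left(-126\right)^{2} = 15876$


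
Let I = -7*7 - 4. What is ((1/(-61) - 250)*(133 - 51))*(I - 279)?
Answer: 415193224/61 ≈ 6.8064e+6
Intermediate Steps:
I = -53 (I = -49 - 4 = -53)
((1/(-61) - 250)*(133 - 51))*(I - 279) = ((1/(-61) - 250)*(133 - 51))*(-53 - 279) = ((-1/61 - 250)*82)*(-332) = -15251/61*82*(-332) = -1250582/61*(-332) = 415193224/61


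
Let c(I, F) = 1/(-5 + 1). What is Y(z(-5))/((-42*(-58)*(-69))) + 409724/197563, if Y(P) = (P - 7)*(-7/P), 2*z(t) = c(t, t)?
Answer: 3283184593/1581294252 ≈ 2.0763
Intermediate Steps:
c(I, F) = -1/4 (c(I, F) = 1/(-4) = -1/4)
z(t) = -1/8 (z(t) = (1/2)*(-1/4) = -1/8)
Y(P) = -7*(-7 + P)/P (Y(P) = (-7 + P)*(-7/P) = -7*(-7 + P)/P)
Y(z(-5))/((-42*(-58)*(-69))) + 409724/197563 = (-7 + 49/(-1/8))/((-42*(-58)*(-69))) + 409724/197563 = (-7 + 49*(-8))/((2436*(-69))) + 409724*(1/197563) = (-7 - 392)/(-168084) + 409724/197563 = -399*(-1/168084) + 409724/197563 = 19/8004 + 409724/197563 = 3283184593/1581294252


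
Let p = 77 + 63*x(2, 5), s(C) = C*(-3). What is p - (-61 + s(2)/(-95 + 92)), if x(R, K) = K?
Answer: 451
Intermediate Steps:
s(C) = -3*C
p = 392 (p = 77 + 63*5 = 77 + 315 = 392)
p - (-61 + s(2)/(-95 + 92)) = 392 - (-61 + (-3*2)/(-95 + 92)) = 392 - (-61 - 6/(-3)) = 392 - (-61 - 6*(-⅓)) = 392 - (-61 + 2) = 392 - 1*(-59) = 392 + 59 = 451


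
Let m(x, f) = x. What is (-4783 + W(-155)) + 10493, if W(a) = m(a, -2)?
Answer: 5555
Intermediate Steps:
W(a) = a
(-4783 + W(-155)) + 10493 = (-4783 - 155) + 10493 = -4938 + 10493 = 5555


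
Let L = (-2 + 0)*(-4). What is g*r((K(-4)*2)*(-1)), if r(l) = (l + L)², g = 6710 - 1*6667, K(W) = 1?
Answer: 1548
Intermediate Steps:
g = 43 (g = 6710 - 6667 = 43)
L = 8 (L = -2*(-4) = 8)
r(l) = (8 + l)² (r(l) = (l + 8)² = (8 + l)²)
g*r((K(-4)*2)*(-1)) = 43*(8 + (1*2)*(-1))² = 43*(8 + 2*(-1))² = 43*(8 - 2)² = 43*6² = 43*36 = 1548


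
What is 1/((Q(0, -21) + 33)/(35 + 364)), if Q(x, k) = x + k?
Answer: 133/4 ≈ 33.250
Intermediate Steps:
Q(x, k) = k + x
1/((Q(0, -21) + 33)/(35 + 364)) = 1/(((-21 + 0) + 33)/(35 + 364)) = 1/((-21 + 33)/399) = 1/(12*(1/399)) = 1/(4/133) = 133/4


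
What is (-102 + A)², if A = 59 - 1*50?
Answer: 8649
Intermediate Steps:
A = 9 (A = 59 - 50 = 9)
(-102 + A)² = (-102 + 9)² = (-93)² = 8649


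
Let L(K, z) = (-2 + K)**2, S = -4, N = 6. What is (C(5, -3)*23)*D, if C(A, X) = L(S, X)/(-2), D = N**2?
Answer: -14904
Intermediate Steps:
D = 36 (D = 6**2 = 36)
C(A, X) = -18 (C(A, X) = (-2 - 4)**2/(-2) = (-6)**2*(-1/2) = 36*(-1/2) = -18)
(C(5, -3)*23)*D = -18*23*36 = -414*36 = -14904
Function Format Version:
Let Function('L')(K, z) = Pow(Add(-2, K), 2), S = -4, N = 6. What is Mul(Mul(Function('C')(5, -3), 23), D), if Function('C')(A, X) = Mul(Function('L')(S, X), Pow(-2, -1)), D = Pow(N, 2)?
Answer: -14904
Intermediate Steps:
D = 36 (D = Pow(6, 2) = 36)
Function('C')(A, X) = -18 (Function('C')(A, X) = Mul(Pow(Add(-2, -4), 2), Pow(-2, -1)) = Mul(Pow(-6, 2), Rational(-1, 2)) = Mul(36, Rational(-1, 2)) = -18)
Mul(Mul(Function('C')(5, -3), 23), D) = Mul(Mul(-18, 23), 36) = Mul(-414, 36) = -14904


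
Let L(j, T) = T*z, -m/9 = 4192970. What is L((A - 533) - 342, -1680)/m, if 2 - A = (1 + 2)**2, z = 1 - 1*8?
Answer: -392/1257891 ≈ -0.00031163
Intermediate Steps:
z = -7 (z = 1 - 8 = -7)
m = -37736730 (m = -9*4192970 = -37736730)
A = -7 (A = 2 - (1 + 2)**2 = 2 - 1*3**2 = 2 - 1*9 = 2 - 9 = -7)
L(j, T) = -7*T (L(j, T) = T*(-7) = -7*T)
L((A - 533) - 342, -1680)/m = -7*(-1680)/(-37736730) = 11760*(-1/37736730) = -392/1257891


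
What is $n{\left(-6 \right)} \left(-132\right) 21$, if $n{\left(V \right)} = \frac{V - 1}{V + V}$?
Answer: $-1617$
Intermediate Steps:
$n{\left(V \right)} = \frac{-1 + V}{2 V}$
$n{\left(-6 \right)} \left(-132\right) 21 = \frac{-1 - 6}{2 \left(-6\right)} \left(-132\right) 21 = \frac{1}{2} \left(- \frac{1}{6}\right) \left(-7\right) \left(-132\right) 21 = \frac{7}{12} \left(-132\right) 21 = \left(-77\right) 21 = -1617$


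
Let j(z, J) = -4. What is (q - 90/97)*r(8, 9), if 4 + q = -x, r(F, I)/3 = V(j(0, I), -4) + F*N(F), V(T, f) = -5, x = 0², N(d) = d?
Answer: -84606/97 ≈ -872.23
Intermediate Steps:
x = 0
r(F, I) = -15 + 3*F² (r(F, I) = 3*(-5 + F*F) = 3*(-5 + F²) = -15 + 3*F²)
q = -4 (q = -4 - 0 = -4 - 1*0 = -4 + 0 = -4)
(q - 90/97)*r(8, 9) = (-4 - 90/97)*(-15 + 3*8²) = (-4 - 90*1/97)*(-15 + 3*64) = (-4 - 90/97)*(-15 + 192) = -478/97*177 = -84606/97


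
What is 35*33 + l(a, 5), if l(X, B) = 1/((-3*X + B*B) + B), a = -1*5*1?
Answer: 51976/45 ≈ 1155.0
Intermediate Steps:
a = -5 (a = -5*1 = -5)
l(X, B) = 1/(B + B**2 - 3*X) (l(X, B) = 1/((-3*X + B**2) + B) = 1/((B**2 - 3*X) + B) = 1/(B + B**2 - 3*X))
35*33 + l(a, 5) = 35*33 + 1/(5 + 5**2 - 3*(-5)) = 1155 + 1/(5 + 25 + 15) = 1155 + 1/45 = 51976/45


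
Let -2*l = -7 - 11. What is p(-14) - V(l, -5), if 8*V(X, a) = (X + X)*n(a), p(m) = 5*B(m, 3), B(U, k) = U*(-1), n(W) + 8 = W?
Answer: 397/4 ≈ 99.250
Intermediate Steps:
n(W) = -8 + W
B(U, k) = -U
l = 9 (l = -(-7 - 11)/2 = -½*(-18) = 9)
p(m) = -5*m (p(m) = 5*(-m) = -5*m)
V(X, a) = X*(-8 + a)/4 (V(X, a) = ((X + X)*(-8 + a))/8 = ((2*X)*(-8 + a))/8 = (2*X*(-8 + a))/8 = X*(-8 + a)/4)
p(-14) - V(l, -5) = -5*(-14) - 9*(-8 - 5)/4 = 70 - 9*(-13)/4 = 70 - 1*(-117/4) = 70 + 117/4 = 397/4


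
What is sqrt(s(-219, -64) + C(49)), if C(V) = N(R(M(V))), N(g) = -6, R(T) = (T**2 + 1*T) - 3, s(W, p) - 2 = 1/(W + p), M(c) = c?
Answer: I*sqrt(320639)/283 ≈ 2.0009*I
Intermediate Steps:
s(W, p) = 2 + 1/(W + p)
R(T) = -3 + T + T**2 (R(T) = (T**2 + T) - 3 = (T + T**2) - 3 = -3 + T + T**2)
C(V) = -6
sqrt(s(-219, -64) + C(49)) = sqrt((1 + 2*(-219) + 2*(-64))/(-219 - 64) - 6) = sqrt((1 - 438 - 128)/(-283) - 6) = sqrt(-1/283*(-565) - 6) = sqrt(565/283 - 6) = sqrt(-1133/283) = I*sqrt(320639)/283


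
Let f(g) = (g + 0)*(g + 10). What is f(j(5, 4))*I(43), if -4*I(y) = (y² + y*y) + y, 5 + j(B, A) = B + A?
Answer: -52374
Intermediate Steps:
j(B, A) = -5 + A + B (j(B, A) = -5 + (B + A) = -5 + (A + B) = -5 + A + B)
I(y) = -y²/2 - y/4 (I(y) = -((y² + y*y) + y)/4 = -((y² + y²) + y)/4 = -(2*y² + y)/4 = -(y + 2*y²)/4 = -y²/2 - y/4)
f(g) = g*(10 + g)
f(j(5, 4))*I(43) = ((-5 + 4 + 5)*(10 + (-5 + 4 + 5)))*(-¼*43*(1 + 2*43)) = (4*(10 + 4))*(-¼*43*(1 + 86)) = (4*14)*(-¼*43*87) = 56*(-3741/4) = -52374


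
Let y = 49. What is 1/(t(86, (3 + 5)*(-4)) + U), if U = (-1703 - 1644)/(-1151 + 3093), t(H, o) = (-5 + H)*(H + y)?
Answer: 1942/21232423 ≈ 9.1464e-5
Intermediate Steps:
t(H, o) = (-5 + H)*(49 + H) (t(H, o) = (-5 + H)*(H + 49) = (-5 + H)*(49 + H))
U = -3347/1942 ≈ -1.7235
1/(t(86, (3 + 5)*(-4)) + U) = 1/((-245 + 86**2 + 44*86) - 3347/1942) = 1/((-245 + 7396 + 3784) - 3347/1942) = 1/(10935 - 3347/1942) = 1/(21232423/1942) = 1942/21232423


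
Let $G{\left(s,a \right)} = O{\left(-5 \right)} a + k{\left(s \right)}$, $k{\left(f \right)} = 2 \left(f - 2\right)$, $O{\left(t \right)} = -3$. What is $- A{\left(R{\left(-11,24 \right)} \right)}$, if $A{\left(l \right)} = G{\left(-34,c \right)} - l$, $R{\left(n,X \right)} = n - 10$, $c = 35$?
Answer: $156$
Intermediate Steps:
$R{\left(n,X \right)} = -10 + n$ ($R{\left(n,X \right)} = n - 10 = -10 + n$)
$k{\left(f \right)} = -4 + 2 f$ ($k{\left(f \right)} = 2 \left(-2 + f\right) = -4 + 2 f$)
$G{\left(s,a \right)} = -4 - 3 a + 2 s$ ($G{\left(s,a \right)} = - 3 a + \left(-4 + 2 s\right) = -4 - 3 a + 2 s$)
$A{\left(l \right)} = -177 - l$ ($A{\left(l \right)} = \left(-4 - 105 + 2 \left(-34\right)\right) - l = \left(-4 - 105 - 68\right) - l = -177 - l$)
$- A{\left(R{\left(-11,24 \right)} \right)} = - (-177 - \left(-10 - 11\right)) = - (-177 - -21) = - (-177 + 21) = \left(-1\right) \left(-156\right) = 156$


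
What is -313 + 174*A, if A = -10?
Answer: -2053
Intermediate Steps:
-313 + 174*A = -313 + 174*(-10) = -313 - 1740 = -2053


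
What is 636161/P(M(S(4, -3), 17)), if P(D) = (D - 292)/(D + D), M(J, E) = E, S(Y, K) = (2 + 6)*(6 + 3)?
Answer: -21629474/275 ≈ -78653.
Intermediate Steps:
S(Y, K) = 72 (S(Y, K) = 8*9 = 72)
P(D) = (-292 + D)/(2*D) (P(D) = (-292 + D)/((2*D)) = (-292 + D)*(1/(2*D)) = (-292 + D)/(2*D))
636161/P(M(S(4, -3), 17)) = 636161/(((½)*(-292 + 17)/17)) = 636161/(((½)*(1/17)*(-275))) = 636161/(-275/34) = 636161*(-34/275) = -21629474/275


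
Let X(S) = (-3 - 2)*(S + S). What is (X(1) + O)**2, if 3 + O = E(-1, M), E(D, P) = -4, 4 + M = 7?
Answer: 289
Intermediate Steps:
M = 3 (M = -4 + 7 = 3)
O = -7 (O = -3 - 4 = -7)
X(S) = -10*S
(X(1) + O)**2 = (-10*1 - 7)**2 = (-10 - 7)**2 = (-17)**2 = 289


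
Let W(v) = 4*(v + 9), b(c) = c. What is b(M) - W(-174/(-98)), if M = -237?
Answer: -13725/49 ≈ -280.10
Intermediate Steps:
W(v) = 36 + 4*v (W(v) = 4*(9 + v) = 36 + 4*v)
b(M) - W(-174/(-98)) = -237 - (36 + 4*(-174/(-98))) = -237 - (36 + 4*(-174*(-1/98))) = -237 - (36 + 4*(87/49)) = -237 - (36 + 348/49) = -237 - 1*2112/49 = -237 - 2112/49 = -13725/49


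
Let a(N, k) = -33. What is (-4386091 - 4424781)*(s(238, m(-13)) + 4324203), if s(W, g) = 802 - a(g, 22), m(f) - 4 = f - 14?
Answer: -38107356213136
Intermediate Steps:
m(f) = -10 + f (m(f) = 4 + (f - 14) = 4 + (-14 + f) = -10 + f)
s(W, g) = 835 (s(W, g) = 802 - 1*(-33) = 802 + 33 = 835)
(-4386091 - 4424781)*(s(238, m(-13)) + 4324203) = (-4386091 - 4424781)*(835 + 4324203) = -8810872*4325038 = -38107356213136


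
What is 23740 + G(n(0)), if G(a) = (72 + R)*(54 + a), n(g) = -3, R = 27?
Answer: 28789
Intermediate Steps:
G(a) = 5346 + 99*a (G(a) = (72 + 27)*(54 + a) = 99*(54 + a) = 5346 + 99*a)
23740 + G(n(0)) = 23740 + (5346 + 99*(-3)) = 23740 + (5346 - 297) = 23740 + 5049 = 28789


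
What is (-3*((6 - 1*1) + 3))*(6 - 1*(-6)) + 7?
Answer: -281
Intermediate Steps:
(-3*((6 - 1*1) + 3))*(6 - 1*(-6)) + 7 = (-3*((6 - 1) + 3))*(6 + 6) + 7 = -3*(5 + 3)*12 + 7 = -3*8*12 + 7 = -24*12 + 7 = -288 + 7 = -281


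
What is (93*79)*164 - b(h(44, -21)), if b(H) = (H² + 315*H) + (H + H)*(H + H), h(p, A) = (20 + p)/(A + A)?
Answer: 531570988/441 ≈ 1.2054e+6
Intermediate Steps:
h(p, A) = (20 + p)/(2*A) (h(p, A) = (20 + p)/((2*A)) = (20 + p)*(1/(2*A)) = (20 + p)/(2*A))
b(H) = 5*H² + 315*H (b(H) = (H² + 315*H) + (2*H)*(2*H) = (H² + 315*H) + 4*H² = 5*H² + 315*H)
(93*79)*164 - b(h(44, -21)) = (93*79)*164 - 5*(½)*(20 + 44)/(-21)*(63 + (½)*(20 + 44)/(-21)) = 7347*164 - 5*(½)*(-1/21)*64*(63 + (½)*(-1/21)*64) = 1204908 - 5*(-32)*(63 - 32/21)/21 = 1204908 - 5*(-32)*1291/(21*21) = 1204908 - 1*(-206560/441) = 1204908 + 206560/441 = 531570988/441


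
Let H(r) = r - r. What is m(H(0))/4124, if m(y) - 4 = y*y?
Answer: 1/1031 ≈ 0.00096993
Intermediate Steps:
H(r) = 0
m(y) = 4 + y² (m(y) = 4 + y*y = 4 + y²)
m(H(0))/4124 = (4 + 0²)/4124 = (4 + 0)*(1/4124) = 4*(1/4124) = 1/1031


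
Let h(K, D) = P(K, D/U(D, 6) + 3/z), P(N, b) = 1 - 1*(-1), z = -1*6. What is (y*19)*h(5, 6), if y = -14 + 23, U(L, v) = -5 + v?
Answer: 342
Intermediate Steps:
z = -6
P(N, b) = 2 (P(N, b) = 1 + 1 = 2)
y = 9
h(K, D) = 2
(y*19)*h(5, 6) = (9*19)*2 = 171*2 = 342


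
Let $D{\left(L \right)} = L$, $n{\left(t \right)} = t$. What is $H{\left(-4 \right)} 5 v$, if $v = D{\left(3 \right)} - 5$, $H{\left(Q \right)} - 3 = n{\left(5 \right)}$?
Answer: $-80$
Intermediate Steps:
$H{\left(Q \right)} = 8$ ($H{\left(Q \right)} = 3 + 5 = 8$)
$v = -2$ ($v = 3 - 5 = -2$)
$H{\left(-4 \right)} 5 v = 8 \cdot 5 \left(-2\right) = 40 \left(-2\right) = -80$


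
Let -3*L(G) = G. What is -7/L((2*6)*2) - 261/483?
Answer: 431/1288 ≈ 0.33463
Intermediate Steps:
L(G) = -G/3
-7/L((2*6)*2) - 261/483 = -7/((-2*6*2/3)) - 261/483 = -7/((-4*2)) - 261*1/483 = -7/((-1/3*24)) - 87/161 = -7/(-8) - 87/161 = -7*(-1/8) - 87/161 = 7/8 - 87/161 = 431/1288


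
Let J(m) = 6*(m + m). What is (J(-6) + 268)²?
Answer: 38416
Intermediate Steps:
J(m) = 12*m (J(m) = 6*(2*m) = 12*m)
(J(-6) + 268)² = (12*(-6) + 268)² = (-72 + 268)² = 196² = 38416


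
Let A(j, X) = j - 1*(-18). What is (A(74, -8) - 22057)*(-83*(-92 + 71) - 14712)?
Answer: 284864085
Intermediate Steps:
A(j, X) = 18 + j (A(j, X) = j + 18 = 18 + j)
(A(74, -8) - 22057)*(-83*(-92 + 71) - 14712) = ((18 + 74) - 22057)*(-83*(-92 + 71) - 14712) = (92 - 22057)*(-83*(-21) - 14712) = -21965*(1743 - 14712) = -21965*(-12969) = 284864085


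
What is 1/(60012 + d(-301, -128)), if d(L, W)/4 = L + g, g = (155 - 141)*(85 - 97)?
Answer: 1/58136 ≈ 1.7201e-5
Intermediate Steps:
g = -168 (g = 14*(-12) = -168)
d(L, W) = -672 + 4*L (d(L, W) = 4*(L - 168) = 4*(-168 + L) = -672 + 4*L)
1/(60012 + d(-301, -128)) = 1/(60012 + (-672 + 4*(-301))) = 1/(60012 + (-672 - 1204)) = 1/(60012 - 1876) = 1/58136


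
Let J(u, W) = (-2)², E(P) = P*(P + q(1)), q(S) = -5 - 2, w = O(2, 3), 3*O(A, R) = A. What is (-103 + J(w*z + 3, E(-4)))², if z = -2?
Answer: 9801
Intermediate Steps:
O(A, R) = A/3
w = ⅔ (w = (⅓)*2 = ⅔ ≈ 0.66667)
q(S) = -7
E(P) = P*(-7 + P) (E(P) = P*(P - 7) = P*(-7 + P))
J(u, W) = 4
(-103 + J(w*z + 3, E(-4)))² = (-103 + 4)² = (-99)² = 9801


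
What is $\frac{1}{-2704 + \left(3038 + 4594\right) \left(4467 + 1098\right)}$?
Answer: $\frac{1}{42469376} \approx 2.3546 \cdot 10^{-8}$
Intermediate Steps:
$\frac{1}{-2704 + \left(3038 + 4594\right) \left(4467 + 1098\right)} = \frac{1}{-2704 + 7632 \cdot 5565} = \frac{1}{-2704 + 42472080} = \frac{1}{42469376}$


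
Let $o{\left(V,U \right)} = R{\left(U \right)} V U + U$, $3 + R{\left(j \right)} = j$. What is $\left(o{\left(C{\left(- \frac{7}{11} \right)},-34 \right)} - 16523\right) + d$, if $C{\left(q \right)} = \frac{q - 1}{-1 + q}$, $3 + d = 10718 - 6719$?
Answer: $-11303$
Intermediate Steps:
$R{\left(j \right)} = -3 + j$
$d = 3996$ ($d = -3 + \left(10718 - 6719\right) = -3 + 3999 = 3996$)
$C{\left(q \right)} = 1$ ($C{\left(q \right)} = \frac{-1 + q}{-1 + q} = 1$)
$o{\left(V,U \right)} = U + U V \left(-3 + U\right)$ ($o{\left(V,U \right)} = \left(-3 + U\right) V U + U = V \left(-3 + U\right) U + U = U V \left(-3 + U\right) + U = U + U V \left(-3 + U\right)$)
$\left(o{\left(C{\left(- \frac{7}{11} \right)},-34 \right)} - 16523\right) + d = \left(- 34 \left(1 + 1 \left(-3 - 34\right)\right) - 16523\right) + 3996 = \left(- 34 \left(1 + 1 \left(-37\right)\right) - 16523\right) + 3996 = \left(- 34 \left(1 - 37\right) - 16523\right) + 3996 = \left(\left(-34\right) \left(-36\right) - 16523\right) + 3996 = \left(1224 - 16523\right) + 3996 = -15299 + 3996 = -11303$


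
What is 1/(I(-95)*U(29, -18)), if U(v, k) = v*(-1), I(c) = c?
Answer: 1/2755 ≈ 0.00036298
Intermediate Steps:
U(v, k) = -v
1/(I(-95)*U(29, -18)) = 1/((-95)*((-1*29))) = -1/95/(-29) = -1/95*(-1/29) = 1/2755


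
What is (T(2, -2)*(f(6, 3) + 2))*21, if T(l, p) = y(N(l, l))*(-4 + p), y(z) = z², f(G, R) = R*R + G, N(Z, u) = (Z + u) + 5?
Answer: -173502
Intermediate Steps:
N(Z, u) = 5 + Z + u
f(G, R) = G + R² (f(G, R) = R² + G = G + R²)
T(l, p) = (5 + 2*l)²*(-4 + p) (T(l, p) = (5 + l + l)²*(-4 + p) = (5 + 2*l)²*(-4 + p))
(T(2, -2)*(f(6, 3) + 2))*21 = (((5 + 2*2)²*(-4 - 2))*((6 + 3²) + 2))*21 = (((5 + 4)²*(-6))*((6 + 9) + 2))*21 = ((9²*(-6))*(15 + 2))*21 = ((81*(-6))*17)*21 = -486*17*21 = -8262*21 = -173502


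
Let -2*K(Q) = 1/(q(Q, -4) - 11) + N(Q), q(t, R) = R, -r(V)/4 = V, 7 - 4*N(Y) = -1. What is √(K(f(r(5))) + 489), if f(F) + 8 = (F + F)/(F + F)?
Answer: 121*√30/30 ≈ 22.091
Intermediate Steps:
N(Y) = 2 (N(Y) = 7/4 - ¼*(-1) = 7/4 + ¼ = 2)
r(V) = -4*V
f(F) = -7 (f(F) = -8 + (F + F)/(F + F) = -8 + (2*F)/((2*F)) = -8 + (2*F)*(1/(2*F)) = -8 + 1 = -7)
K(Q) = -29/30 (K(Q) = -(1/(-4 - 11) + 2)/2 = -(1/(-15) + 2)/2 = -(-1/15 + 2)/2 = -½*29/15 = -29/30)
√(K(f(r(5))) + 489) = √(-29/30 + 489) = √(14641/30) = 121*√30/30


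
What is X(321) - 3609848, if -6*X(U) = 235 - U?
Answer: -10829501/3 ≈ -3.6098e+6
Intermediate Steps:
X(U) = -235/6 + U/6 (X(U) = -(235 - U)/6 = -235/6 + U/6)
X(321) - 3609848 = (-235/6 + (⅙)*321) - 3609848 = (-235/6 + 107/2) - 3609848 = 43/3 - 3609848 = -10829501/3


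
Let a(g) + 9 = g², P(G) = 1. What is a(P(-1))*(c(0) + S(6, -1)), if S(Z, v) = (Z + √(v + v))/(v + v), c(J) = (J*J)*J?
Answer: 24 + 4*I*√2 ≈ 24.0 + 5.6569*I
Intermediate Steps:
c(J) = J³ (c(J) = J²*J = J³)
a(g) = -9 + g²
S(Z, v) = (Z + √2*√v)/(2*v) (S(Z, v) = (Z + √(2*v))/((2*v)) = (Z + √2*√v)*(1/(2*v)) = (Z + √2*√v)/(2*v))
a(P(-1))*(c(0) + S(6, -1)) = (-9 + 1²)*(0³ + ((½)*6/(-1) + √2/(2*√(-1)))) = (-9 + 1)*(0 + ((½)*6*(-1) + √2*(-I)/2)) = -8*(0 + (-3 - I*√2/2)) = -8*(-3 - I*√2/2) = 24 + 4*I*√2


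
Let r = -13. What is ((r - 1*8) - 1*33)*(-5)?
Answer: 270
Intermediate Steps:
((r - 1*8) - 1*33)*(-5) = ((-13 - 1*8) - 1*33)*(-5) = ((-13 - 8) - 33)*(-5) = (-21 - 33)*(-5) = -54*(-5) = 270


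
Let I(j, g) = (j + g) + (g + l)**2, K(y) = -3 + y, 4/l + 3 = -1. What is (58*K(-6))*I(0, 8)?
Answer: -29754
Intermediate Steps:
l = -1 (l = 4/(-3 - 1) = 4/(-4) = 4*(-1/4) = -1)
I(j, g) = g + j + (-1 + g)**2 (I(j, g) = (j + g) + (g - 1)**2 = (g + j) + (-1 + g)**2 = g + j + (-1 + g)**2)
(58*K(-6))*I(0, 8) = (58*(-3 - 6))*(8 + 0 + (-1 + 8)**2) = (58*(-9))*(8 + 0 + 7**2) = -522*(8 + 0 + 49) = -522*57 = -29754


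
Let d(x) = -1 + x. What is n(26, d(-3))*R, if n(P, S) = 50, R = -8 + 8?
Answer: 0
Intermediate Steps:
R = 0
n(26, d(-3))*R = 50*0 = 0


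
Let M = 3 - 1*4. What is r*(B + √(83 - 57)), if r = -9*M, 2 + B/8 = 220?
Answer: 15696 + 9*√26 ≈ 15742.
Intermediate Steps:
M = -1 (M = 3 - 4 = -1)
B = 1744 (B = -16 + 8*220 = -16 + 1760 = 1744)
r = 9 (r = -9*(-1) = 9)
r*(B + √(83 - 57)) = 9*(1744 + √(83 - 57)) = 9*(1744 + √26) = 15696 + 9*√26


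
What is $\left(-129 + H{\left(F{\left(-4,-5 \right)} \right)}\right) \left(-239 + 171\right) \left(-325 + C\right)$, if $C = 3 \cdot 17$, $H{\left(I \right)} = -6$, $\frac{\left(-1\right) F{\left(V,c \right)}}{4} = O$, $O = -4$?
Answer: $-2515320$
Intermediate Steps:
$F{\left(V,c \right)} = 16$ ($F{\left(V,c \right)} = \left(-4\right) \left(-4\right) = 16$)
$C = 51$
$\left(-129 + H{\left(F{\left(-4,-5 \right)} \right)}\right) \left(-239 + 171\right) \left(-325 + C\right) = \left(-129 - 6\right) \left(-239 + 171\right) \left(-325 + 51\right) = \left(-135\right) \left(-68\right) \left(-274\right) = 9180 \left(-274\right) = -2515320$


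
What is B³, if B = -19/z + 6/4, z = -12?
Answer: 50653/1728 ≈ 29.313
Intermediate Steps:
B = 37/12 (B = -19/(-12) + 6/4 = -19*(-1/12) + 6*(¼) = 19/12 + 3/2 = 37/12 ≈ 3.0833)
B³ = (37/12)³ = 50653/1728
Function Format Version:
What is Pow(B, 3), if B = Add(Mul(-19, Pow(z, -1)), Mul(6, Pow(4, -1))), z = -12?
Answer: Rational(50653, 1728) ≈ 29.313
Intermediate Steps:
B = Rational(37, 12) (B = Add(Mul(-19, Pow(-12, -1)), Mul(6, Pow(4, -1))) = Add(Mul(-19, Rational(-1, 12)), Mul(6, Rational(1, 4))) = Add(Rational(19, 12), Rational(3, 2)) = Rational(37, 12) ≈ 3.0833)
Pow(B, 3) = Pow(Rational(37, 12), 3) = Rational(50653, 1728)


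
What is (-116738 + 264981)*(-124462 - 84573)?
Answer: -30987975505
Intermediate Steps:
(-116738 + 264981)*(-124462 - 84573) = 148243*(-209035) = -30987975505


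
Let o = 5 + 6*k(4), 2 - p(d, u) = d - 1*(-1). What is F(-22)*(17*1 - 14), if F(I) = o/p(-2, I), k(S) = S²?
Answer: 101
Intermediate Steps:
p(d, u) = 1 - d (p(d, u) = 2 - (d - 1*(-1)) = 2 - (d + 1) = 2 - (1 + d) = 2 + (-1 - d) = 1 - d)
o = 101 (o = 5 + 6*4² = 5 + 6*16 = 5 + 96 = 101)
F(I) = 101/3 (F(I) = 101/(1 - 1*(-2)) = 101/(1 + 2) = 101/3)
F(-22)*(17*1 - 14) = 101*(17*1 - 14)/3 = 101*(17 - 14)/3 = (101/3)*3 = 101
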